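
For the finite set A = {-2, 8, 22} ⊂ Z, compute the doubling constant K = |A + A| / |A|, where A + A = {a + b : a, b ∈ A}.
K = |A + A| / |A| = 6/3 = 2

Enumerate A + A = {a + b : a, b ∈ A}. With |A| = 3, there are |A|^2 = 9 ordered sum pairs; collecting distinct values, A + A = {-4, 6, 16, 20, 30, 44}, so |A + A| = 6. Thus K = 6/3 = 2. For comparison, the minimum possible |A + A| over all 3-element sets is 2·3 − 1 = 5 (so min K = 5/3), attained only by arithmetic progressions.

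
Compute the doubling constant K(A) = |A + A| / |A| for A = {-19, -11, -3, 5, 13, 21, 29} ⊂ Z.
K = |A + A| / |A| = 13/7

Enumerate A + A = {a + b : a, b ∈ A}. With |A| = 7, there are |A|^2 = 49 ordered sum pairs; collecting distinct values, A + A = {-38, -30, -22, -14, -6, 2, 10, 18, 26, 34, 42, 50, 58}, so |A + A| = 13. Thus K = 13/7. Here |A + A| = 2|A| − 1 = 13, the minimum possible — so K = 13/7 is minimal, which holds iff A is an arithmetic progression.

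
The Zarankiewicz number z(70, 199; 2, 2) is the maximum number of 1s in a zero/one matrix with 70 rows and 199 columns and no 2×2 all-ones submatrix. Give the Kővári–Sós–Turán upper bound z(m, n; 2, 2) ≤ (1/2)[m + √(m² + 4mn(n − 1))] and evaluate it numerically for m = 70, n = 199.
z(70, 199; 2, 2) ≤ (1/2)[70 + √(70² + 4·70·199·198)] = (1/2)[70 + √11037460] = 1696.1336

Kővári–Sós–Turán: let r_1, ..., r_70 be the row sums and z = Σ r_i the total number of 1s. Each pair of columns can share at most one row with both entries 1 (else a 2×2 all-ones block appears), so Σ_i C(r_i, 2) ≤ C(199, 2) = 19701. By convexity Σ_i C(r_i, 2) ≥ 70·C(z/70, 2) = z(z − 70)/(2·70), giving z² − 70z − 70·199·198 ≤ 0 and hence z ≤ (1/2)[70 + √(4900 + 4·2758140)] = (1/2)[70 + √11037460] ≈ (1/2)(70 + 3322.2673) = 1696.1336.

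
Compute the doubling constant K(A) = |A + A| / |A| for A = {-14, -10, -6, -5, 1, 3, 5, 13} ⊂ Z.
K = |A + A| / |A| = 29/8

Enumerate A + A = {a + b : a, b ∈ A}. With |A| = 8, there are |A|^2 = 64 ordered sum pairs; collecting distinct values, A + A = {-28, -24, -20, -19, -16, -15, -13, -12, -11, -10, -9, -7, -5, -4, -3, -2, -1, 0, 2, 3, 4, 6, 7, 8, 10, 14, 16, 18, 26}, so |A + A| = 29. Thus K = 29/8. For comparison, the minimum possible |A + A| over all 8-element sets is 2·8 − 1 = 15 (so min K = 15/8), attained only by arithmetic progressions.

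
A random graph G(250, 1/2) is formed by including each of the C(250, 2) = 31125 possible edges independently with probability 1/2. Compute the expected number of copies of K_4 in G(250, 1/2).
E[# K_4] = C(250, 4) · (1/2)^C(4, 2) = 158882750 / 2^6 = 79441375/32 = 2482542.96875

For each 4-subset S of vertices (there are C(250, 4) = 158882750 such S), let X_S = 1 if S induces a K_4 (all C(4, 2) = 6 edges present). Then P(X_S = 1) = (1/2)^6 = 1/64. By linearity of expectation, E[# K_4] = C(250, 4) · (1/2)^6 = 158882750 / 64 = 79441375/32 = 2482542.96875.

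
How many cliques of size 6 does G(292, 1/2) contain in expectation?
E[# K_6] = C(292, 6) · (1/2)^C(6, 2) = 817548581136 / 2^15 = 51096786321/2048 ≈ 24949602.695801

For each 6-subset S of vertices (there are C(292, 6) = 817548581136 such S), let X_S = 1 if S induces a K_6 (all C(6, 2) = 15 edges present). Then P(X_S = 1) = (1/2)^15 = 1/32768. By linearity of expectation, E[# K_6] = C(292, 6) · (1/2)^15 = 817548581136 / 32768 = 51096786321/2048 ≈ 24949602.695801.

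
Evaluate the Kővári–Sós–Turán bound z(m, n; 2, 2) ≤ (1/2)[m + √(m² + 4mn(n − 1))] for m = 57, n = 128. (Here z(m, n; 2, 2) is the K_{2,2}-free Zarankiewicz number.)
z(57, 128; 2, 2) ≤ (1/2)[57 + √(57² + 4·57·128·127)] = (1/2)[57 + √3709617] = 991.5183

Kővári–Sós–Turán: let r_1, ..., r_57 be the row sums and z = Σ r_i the total number of 1s. Each pair of columns can share at most one row with both entries 1 (else a 2×2 all-ones block appears), so Σ_i C(r_i, 2) ≤ C(128, 2) = 8128. By convexity Σ_i C(r_i, 2) ≥ 57·C(z/57, 2) = z(z − 57)/(2·57), giving z² − 57z − 57·128·127 ≤ 0 and hence z ≤ (1/2)[57 + √(3249 + 4·926592)] = (1/2)[57 + √3709617] ≈ (1/2)(57 + 1926.0366) = 991.5183.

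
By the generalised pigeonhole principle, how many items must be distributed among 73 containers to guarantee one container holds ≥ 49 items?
n = (49 − 1)·73 + 1 = 3505

By the generalised pigeonhole principle, to guarantee some box contains ≥ r objects we need more than (r − 1) · k objects total. Threshold: n = (r − 1) · k + 1. With r = 49 and k = 73: n = 48 · 73 + 1 = 3504 + 1 = 3505. For n = 3504 = 48 · 73, we can put exactly 48 objects in every box, avoiding 49 in any single one — so 3505 is tight.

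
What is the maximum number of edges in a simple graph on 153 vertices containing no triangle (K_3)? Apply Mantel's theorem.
ex(153, K_3) = ⌊153^2/4⌋ = 5852

Mantel (1907): a triangle-free graph on n vertices has at most ⌊n^2/4⌋ edges, with equality for the complete bipartite graph K_{⌊n/2⌋, ⌈n/2⌉}. For n = 153: ⌊153^2/4⌋ = ⌊23409/4⌋ = 5852. The extremal graph is K_{76, 77}, which has 76·77 = 5852 edges.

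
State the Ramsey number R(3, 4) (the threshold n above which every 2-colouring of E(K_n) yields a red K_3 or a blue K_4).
R(3, 4) = 9

Lower bound: an explicit 2-colouring of K_{8} (typically a Paley-type or other structured construction) avoids a red K_3 and a blue K_4, showing R(3, 4) > 8.
Upper bound: the Erdős–Szekeres recurrence R(r, t') ≤ R(r−1, t') + R(r, t'−1) (with the −1 refinement when both summands are even) yields R(3, 4) ≤ 9.
Hence R(3, 4) = 9.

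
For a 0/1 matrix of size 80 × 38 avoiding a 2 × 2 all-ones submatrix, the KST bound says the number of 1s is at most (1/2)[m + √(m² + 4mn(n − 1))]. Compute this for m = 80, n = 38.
z(80, 38; 2, 2) ≤ (1/2)[80 + √(80² + 4·80·38·37)] = (1/2)[80 + √456320] = 377.7573

Kővári–Sós–Turán: let r_1, ..., r_80 be the row sums and z = Σ r_i the total number of 1s. Each pair of columns can share at most one row with both entries 1 (else a 2×2 all-ones block appears), so Σ_i C(r_i, 2) ≤ C(38, 2) = 703. By convexity Σ_i C(r_i, 2) ≥ 80·C(z/80, 2) = z(z − 80)/(2·80), giving z² − 80z − 80·38·37 ≤ 0 and hence z ≤ (1/2)[80 + √(6400 + 4·112480)] = (1/2)[80 + √456320] ≈ (1/2)(80 + 675.5146) = 377.7573.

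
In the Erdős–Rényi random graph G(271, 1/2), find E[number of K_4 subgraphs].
E[# K_4] = C(271, 4) · (1/2)^C(4, 2) = 219790485 / 2^6 = 3434226.328125

For each 4-subset S of vertices (there are C(271, 4) = 219790485 such S), let X_S = 1 if S induces a K_4 (all C(4, 2) = 6 edges present). Then P(X_S = 1) = (1/2)^6 = 1/64. By linearity of expectation, E[# K_4] = C(271, 4) · (1/2)^6 = 219790485 / 64 = 3434226.328125.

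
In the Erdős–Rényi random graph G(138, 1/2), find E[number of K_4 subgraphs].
E[# K_4] = C(138, 4) · (1/2)^C(4, 2) = 14463090 / 2^6 = 7231545/32 = 225985.78125

For each 4-subset S of vertices (there are C(138, 4) = 14463090 such S), let X_S = 1 if S induces a K_4 (all C(4, 2) = 6 edges present). Then P(X_S = 1) = (1/2)^6 = 1/64. By linearity of expectation, E[# K_4] = C(138, 4) · (1/2)^6 = 14463090 / 64 = 7231545/32 = 225985.78125.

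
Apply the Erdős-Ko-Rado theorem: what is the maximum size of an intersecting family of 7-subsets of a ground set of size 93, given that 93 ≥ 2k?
max |F| = C(92, 6) = 713068356

Erdős-Ko-Rado (1961): when n ≥ 2k, max |F| = C(n−1, k−1). The bound is attained by the star {A : i ∈ A} for any fixed i ∈ [n]. Here C(93−1, 7−1) = C(92, 6) = 713068356.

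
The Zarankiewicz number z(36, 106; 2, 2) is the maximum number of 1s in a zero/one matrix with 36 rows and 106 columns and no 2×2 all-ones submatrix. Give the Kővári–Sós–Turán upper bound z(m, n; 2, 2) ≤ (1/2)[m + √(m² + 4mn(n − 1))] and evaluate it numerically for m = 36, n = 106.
z(36, 106; 2, 2) ≤ (1/2)[36 + √(36² + 4·36·106·105)] = (1/2)[36 + √1604016] = 651.2488

Kővári–Sós–Turán: let r_1, ..., r_36 be the row sums and z = Σ r_i the total number of 1s. Each pair of columns can share at most one row with both entries 1 (else a 2×2 all-ones block appears), so Σ_i C(r_i, 2) ≤ C(106, 2) = 5565. By convexity Σ_i C(r_i, 2) ≥ 36·C(z/36, 2) = z(z − 36)/(2·36), giving z² − 36z − 36·106·105 ≤ 0 and hence z ≤ (1/2)[36 + √(1296 + 4·400680)] = (1/2)[36 + √1604016] ≈ (1/2)(36 + 1266.4975) = 651.2488.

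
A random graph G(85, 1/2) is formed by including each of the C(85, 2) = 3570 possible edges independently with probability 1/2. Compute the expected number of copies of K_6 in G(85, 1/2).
E[# K_6] = C(85, 6) · (1/2)^C(6, 2) = 437353560 / 2^15 = 54669195/4096 ≈ 13346.971436

For each 6-subset S of vertices (there are C(85, 6) = 437353560 such S), let X_S = 1 if S induces a K_6 (all C(6, 2) = 15 edges present). Then P(X_S = 1) = (1/2)^15 = 1/32768. By linearity of expectation, E[# K_6] = C(85, 6) · (1/2)^15 = 437353560 / 32768 = 54669195/4096 ≈ 13346.971436.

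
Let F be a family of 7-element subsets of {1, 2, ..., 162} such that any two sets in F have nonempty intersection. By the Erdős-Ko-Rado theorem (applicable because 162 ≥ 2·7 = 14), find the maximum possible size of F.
max |F| = C(161, 6) = 22013638192

Erdős-Ko-Rado (1961): when n ≥ 2k, max |F| = C(n−1, k−1). The bound is attained by the star {A : i ∈ A} for any fixed i ∈ [n]. Here C(162−1, 7−1) = C(161, 6) = 22013638192.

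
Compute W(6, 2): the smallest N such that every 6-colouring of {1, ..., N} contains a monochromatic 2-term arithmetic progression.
W(6, 2) = 6 + 1 = 7

A 2-term AP is any pair of integers, so a monochromatic 2-AP exists iff some colour is used at least twice. With 6 colours, the colouring i ↦ i on {1, ..., 6} uses each colour once, avoiding any monochromatic pair, so W(6, 2) > 6. For {1, ..., 7}, pigeonhole forces two integers of the same colour, which form a monochromatic 2-AP. Hence W(6, 2) = 7.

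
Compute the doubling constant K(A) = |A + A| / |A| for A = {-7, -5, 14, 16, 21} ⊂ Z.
K = |A + A| / |A| = 14/5

Enumerate A + A = {a + b : a, b ∈ A}. With |A| = 5, there are |A|^2 = 25 ordered sum pairs; collecting distinct values, A + A = {-14, -12, -10, 7, 9, 11, 14, 16, 28, 30, 32, 35, 37, 42}, so |A + A| = 14. Thus K = 14/5. For comparison, the minimum possible |A + A| over all 5-element sets is 2·5 − 1 = 9 (so min K = 9/5), attained only by arithmetic progressions.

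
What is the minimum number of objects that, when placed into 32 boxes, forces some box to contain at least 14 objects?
n = (14 − 1)·32 + 1 = 417

By the generalised pigeonhole principle, to guarantee some box contains ≥ r objects we need more than (r − 1) · k objects total. Threshold: n = (r − 1) · k + 1. With r = 14 and k = 32: n = 13 · 32 + 1 = 416 + 1 = 417. For n = 416 = 13 · 32, we can put exactly 13 objects in every box, avoiding 14 in any single one — so 417 is tight.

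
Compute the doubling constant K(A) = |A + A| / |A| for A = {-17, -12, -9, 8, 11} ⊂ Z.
K = |A + A| / |A| = 14/5

Enumerate A + A = {a + b : a, b ∈ A}. With |A| = 5, there are |A|^2 = 25 ordered sum pairs; collecting distinct values, A + A = {-34, -29, -26, -24, -21, -18, -9, -6, -4, -1, 2, 16, 19, 22}, so |A + A| = 14. Thus K = 14/5. For comparison, the minimum possible |A + A| over all 5-element sets is 2·5 − 1 = 9 (so min K = 9/5), attained only by arithmetic progressions.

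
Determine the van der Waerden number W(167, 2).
W(167, 2) = 167 + 1 = 168

A 2-term AP is any pair of integers, so a monochromatic 2-AP exists iff some colour is used at least twice. With 167 colours, the colouring i ↦ i on {1, ..., 167} uses each colour once, avoiding any monochromatic pair, so W(167, 2) > 167. For {1, ..., 168}, pigeonhole forces two integers of the same colour, which form a monochromatic 2-AP. Hence W(167, 2) = 168.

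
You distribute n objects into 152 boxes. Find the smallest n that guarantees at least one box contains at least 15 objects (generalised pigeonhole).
n = (15 − 1)·152 + 1 = 2129

By the generalised pigeonhole principle, to guarantee some box contains ≥ r objects we need more than (r − 1) · k objects total. Threshold: n = (r − 1) · k + 1. With r = 15 and k = 152: n = 14 · 152 + 1 = 2128 + 1 = 2129. For n = 2128 = 14 · 152, we can put exactly 14 objects in every box, avoiding 15 in any single one — so 2129 is tight.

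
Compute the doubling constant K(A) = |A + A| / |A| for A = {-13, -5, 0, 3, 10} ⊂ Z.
K = |A + A| / |A| = 14/5

Enumerate A + A = {a + b : a, b ∈ A}. With |A| = 5, there are |A|^2 = 25 ordered sum pairs; collecting distinct values, A + A = {-26, -18, -13, -10, -5, -3, -2, 0, 3, 5, 6, 10, 13, 20}, so |A + A| = 14. Thus K = 14/5. For comparison, the minimum possible |A + A| over all 5-element sets is 2·5 − 1 = 9 (so min K = 9/5), attained only by arithmetic progressions.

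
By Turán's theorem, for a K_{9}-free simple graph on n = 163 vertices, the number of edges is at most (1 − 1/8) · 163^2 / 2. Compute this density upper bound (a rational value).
Turán density bound = (7/8) · 163^2/2 = 185983/16 ≈ 11623.9375

Turán's theorem: ex(n, K_{r+1}) is achieved by the complete r-partite Turán graph T(n, r) with parts as balanced as possible, and is at most (1 − 1/r) · n^2/2. For r = 8, n = 163: the density bound is (7/8) · 26569/2 = 185983/16 ≈ 11623.9375. The integer-valued extremum is e(T(163, 8)) = 11623, which is strictly less than the density bound 185983/16 since 8 ∤ 163 (the parts of T(163, 8) cannot all be equal).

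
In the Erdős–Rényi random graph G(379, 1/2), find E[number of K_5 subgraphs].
E[# K_5] = C(379, 5) · (1/2)^C(5, 2) = 63461484450 / 2^10 = 31730742225/512 ≈ 61974105.908203

For each 5-subset S of vertices (there are C(379, 5) = 63461484450 such S), let X_S = 1 if S induces a K_5 (all C(5, 2) = 10 edges present). Then P(X_S = 1) = (1/2)^10 = 1/1024. By linearity of expectation, E[# K_5] = C(379, 5) · (1/2)^10 = 63461484450 / 1024 = 31730742225/512 ≈ 61974105.908203.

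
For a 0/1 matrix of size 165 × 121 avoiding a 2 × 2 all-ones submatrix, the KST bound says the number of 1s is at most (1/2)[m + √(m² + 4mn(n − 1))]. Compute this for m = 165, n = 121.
z(165, 121; 2, 2) ≤ (1/2)[165 + √(165² + 4·165·121·120)] = (1/2)[165 + √9610425] = 1632.5343

Kővári–Sós–Turán: let r_1, ..., r_165 be the row sums and z = Σ r_i the total number of 1s. Each pair of columns can share at most one row with both entries 1 (else a 2×2 all-ones block appears), so Σ_i C(r_i, 2) ≤ C(121, 2) = 7260. By convexity Σ_i C(r_i, 2) ≥ 165·C(z/165, 2) = z(z − 165)/(2·165), giving z² − 165z − 165·121·120 ≤ 0 and hence z ≤ (1/2)[165 + √(27225 + 4·2395800)] = (1/2)[165 + √9610425] ≈ (1/2)(165 + 3100.0685) = 1632.5343.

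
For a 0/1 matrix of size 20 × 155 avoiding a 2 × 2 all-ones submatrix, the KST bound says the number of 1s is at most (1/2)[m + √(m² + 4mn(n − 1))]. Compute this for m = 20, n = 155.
z(20, 155; 2, 2) ≤ (1/2)[20 + √(20² + 4·20·155·154)] = (1/2)[20 + √1910000] = 701.0137

Kővári–Sós–Turán: let r_1, ..., r_20 be the row sums and z = Σ r_i the total number of 1s. Each pair of columns can share at most one row with both entries 1 (else a 2×2 all-ones block appears), so Σ_i C(r_i, 2) ≤ C(155, 2) = 11935. By convexity Σ_i C(r_i, 2) ≥ 20·C(z/20, 2) = z(z − 20)/(2·20), giving z² − 20z − 20·155·154 ≤ 0 and hence z ≤ (1/2)[20 + √(400 + 4·477400)] = (1/2)[20 + √1910000] ≈ (1/2)(20 + 1382.0275) = 701.0137.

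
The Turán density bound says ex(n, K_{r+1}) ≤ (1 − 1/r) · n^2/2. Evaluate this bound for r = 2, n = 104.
Turán density bound = (1/2) · 104^2/2 = 2704

Turán's theorem: ex(n, K_{r+1}) is achieved by the complete r-partite Turán graph T(n, r) with parts as balanced as possible, and is at most (1 − 1/r) · n^2/2. For r = 2, n = 104: the density bound is (1/2) · 10816/2 = 2704. Since 2 ∣ 104, the Turán graph T(104, 2) has parts of equal size 52, and its edge count e(T(104, 2)) = 2704 attains the density bound exactly.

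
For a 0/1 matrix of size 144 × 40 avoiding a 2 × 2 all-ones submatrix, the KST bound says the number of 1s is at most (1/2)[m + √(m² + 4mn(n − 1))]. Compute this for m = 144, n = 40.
z(144, 40; 2, 2) ≤ (1/2)[144 + √(144² + 4·144·40·39)] = (1/2)[144 + √919296] = 551.3996

Kővári–Sós–Turán: let r_1, ..., r_144 be the row sums and z = Σ r_i the total number of 1s. Each pair of columns can share at most one row with both entries 1 (else a 2×2 all-ones block appears), so Σ_i C(r_i, 2) ≤ C(40, 2) = 780. By convexity Σ_i C(r_i, 2) ≥ 144·C(z/144, 2) = z(z − 144)/(2·144), giving z² − 144z − 144·40·39 ≤ 0 and hence z ≤ (1/2)[144 + √(20736 + 4·224640)] = (1/2)[144 + √919296] ≈ (1/2)(144 + 958.7992) = 551.3996.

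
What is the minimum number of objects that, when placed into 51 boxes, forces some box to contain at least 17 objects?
n = (17 − 1)·51 + 1 = 817

By the generalised pigeonhole principle, to guarantee some box contains ≥ r objects we need more than (r − 1) · k objects total. Threshold: n = (r − 1) · k + 1. With r = 17 and k = 51: n = 16 · 51 + 1 = 816 + 1 = 817. For n = 816 = 16 · 51, we can put exactly 16 objects in every box, avoiding 17 in any single one — so 817 is tight.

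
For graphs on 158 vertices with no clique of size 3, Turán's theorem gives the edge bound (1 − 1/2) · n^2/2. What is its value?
Turán density bound = (1/2) · 158^2/2 = 6241

Turán's theorem: ex(n, K_{r+1}) is achieved by the complete r-partite Turán graph T(n, r) with parts as balanced as possible, and is at most (1 − 1/r) · n^2/2. For r = 2, n = 158: the density bound is (1/2) · 24964/2 = 6241. Since 2 ∣ 158, the Turán graph T(158, 2) has parts of equal size 79, and its edge count e(T(158, 2)) = 6241 attains the density bound exactly.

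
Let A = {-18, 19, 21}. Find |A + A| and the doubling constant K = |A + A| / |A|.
K = |A + A| / |A| = 6/3 = 2

Enumerate A + A = {a + b : a, b ∈ A}. With |A| = 3, there are |A|^2 = 9 ordered sum pairs; collecting distinct values, A + A = {-36, 1, 3, 38, 40, 42}, so |A + A| = 6. Thus K = 6/3 = 2. For comparison, the minimum possible |A + A| over all 3-element sets is 2·3 − 1 = 5 (so min K = 5/3), attained only by arithmetic progressions.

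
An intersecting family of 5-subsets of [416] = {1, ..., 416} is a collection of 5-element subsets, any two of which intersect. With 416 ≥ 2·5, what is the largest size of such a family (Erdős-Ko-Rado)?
max |F| = C(415, 4) = 1218104265

Erdős-Ko-Rado (1961): when n ≥ 2k, max |F| = C(n−1, k−1). The bound is attained by the star {A : i ∈ A} for any fixed i ∈ [n]. Here C(416−1, 5−1) = C(415, 4) = 1218104265.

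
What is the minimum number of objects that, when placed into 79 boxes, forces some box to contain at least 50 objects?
n = (50 − 1)·79 + 1 = 3872

By the generalised pigeonhole principle, to guarantee some box contains ≥ r objects we need more than (r − 1) · k objects total. Threshold: n = (r − 1) · k + 1. With r = 50 and k = 79: n = 49 · 79 + 1 = 3871 + 1 = 3872. For n = 3871 = 49 · 79, we can put exactly 49 objects in every box, avoiding 50 in any single one — so 3872 is tight.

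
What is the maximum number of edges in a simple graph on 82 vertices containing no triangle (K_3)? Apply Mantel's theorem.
ex(82, K_3) = ⌊82^2/4⌋ = 1681

Mantel (1907): a triangle-free graph on n vertices has at most ⌊n^2/4⌋ edges, with equality for the complete bipartite graph K_{⌊n/2⌋, ⌈n/2⌉}. For n = 82: ⌊82^2/4⌋ = ⌊6724/4⌋ = 1681. The extremal graph is K_{41, 41}, which has 41·41 = 1681 edges.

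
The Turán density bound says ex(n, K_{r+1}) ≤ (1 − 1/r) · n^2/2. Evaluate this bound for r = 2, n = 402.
Turán density bound = (1/2) · 402^2/2 = 40401

Turán's theorem: ex(n, K_{r+1}) is achieved by the complete r-partite Turán graph T(n, r) with parts as balanced as possible, and is at most (1 − 1/r) · n^2/2. For r = 2, n = 402: the density bound is (1/2) · 161604/2 = 40401. Since 2 ∣ 402, the Turán graph T(402, 2) has parts of equal size 201, and its edge count e(T(402, 2)) = 40401 attains the density bound exactly.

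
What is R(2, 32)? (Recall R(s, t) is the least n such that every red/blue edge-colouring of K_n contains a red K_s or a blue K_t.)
R(2, 32) = 32

R(2, k) = k for all k ≥ 2: in a 2-colouring of K_k, either some edge is red (a red K_2) or all edges are blue (a blue K_k). And K_{31} coloured all-blue has no blue K_32, so R(2, 32) > 31. Hence R(2, 32) = 32.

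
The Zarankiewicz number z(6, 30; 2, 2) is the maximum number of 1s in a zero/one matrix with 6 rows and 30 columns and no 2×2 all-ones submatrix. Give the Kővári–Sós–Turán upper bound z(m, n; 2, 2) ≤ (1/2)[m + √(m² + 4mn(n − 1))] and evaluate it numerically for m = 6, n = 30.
z(6, 30; 2, 2) ≤ (1/2)[6 + √(6² + 4·6·30·29)] = (1/2)[6 + √20916] = 75.3118

Kővári–Sós–Turán: let r_1, ..., r_6 be the row sums and z = Σ r_i the total number of 1s. Each pair of columns can share at most one row with both entries 1 (else a 2×2 all-ones block appears), so Σ_i C(r_i, 2) ≤ C(30, 2) = 435. By convexity Σ_i C(r_i, 2) ≥ 6·C(z/6, 2) = z(z − 6)/(2·6), giving z² − 6z − 6·30·29 ≤ 0 and hence z ≤ (1/2)[6 + √(36 + 4·5220)] = (1/2)[6 + √20916] ≈ (1/2)(6 + 144.6236) = 75.3118.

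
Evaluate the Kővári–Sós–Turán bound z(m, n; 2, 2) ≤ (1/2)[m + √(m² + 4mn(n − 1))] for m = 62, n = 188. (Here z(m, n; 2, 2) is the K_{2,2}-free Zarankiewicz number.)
z(62, 188; 2, 2) ≤ (1/2)[62 + √(62² + 4·62·188·187)] = (1/2)[62 + √8722532] = 1507.6967

Kővári–Sós–Turán: let r_1, ..., r_62 be the row sums and z = Σ r_i the total number of 1s. Each pair of columns can share at most one row with both entries 1 (else a 2×2 all-ones block appears), so Σ_i C(r_i, 2) ≤ C(188, 2) = 17578. By convexity Σ_i C(r_i, 2) ≥ 62·C(z/62, 2) = z(z − 62)/(2·62), giving z² − 62z − 62·188·187 ≤ 0 and hence z ≤ (1/2)[62 + √(3844 + 4·2179672)] = (1/2)[62 + √8722532] ≈ (1/2)(62 + 2953.3933) = 1507.6967.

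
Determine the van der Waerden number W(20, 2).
W(20, 2) = 20 + 1 = 21

A 2-term AP is any pair of integers, so a monochromatic 2-AP exists iff some colour is used at least twice. With 20 colours, the colouring i ↦ i on {1, ..., 20} uses each colour once, avoiding any monochromatic pair, so W(20, 2) > 20. For {1, ..., 21}, pigeonhole forces two integers of the same colour, which form a monochromatic 2-AP. Hence W(20, 2) = 21.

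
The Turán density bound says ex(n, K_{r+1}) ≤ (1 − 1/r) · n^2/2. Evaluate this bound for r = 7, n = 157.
Turán density bound = (6/7) · 157^2/2 = 73947/7 ≈ 10563.8571

Turán's theorem: ex(n, K_{r+1}) is achieved by the complete r-partite Turán graph T(n, r) with parts as balanced as possible, and is at most (1 − 1/r) · n^2/2. For r = 7, n = 157: the density bound is (6/7) · 24649/2 = 73947/7 ≈ 10563.8571. The integer-valued extremum is e(T(157, 7)) = 10563, which is strictly less than the density bound 73947/7 since 7 ∤ 157 (the parts of T(157, 7) cannot all be equal).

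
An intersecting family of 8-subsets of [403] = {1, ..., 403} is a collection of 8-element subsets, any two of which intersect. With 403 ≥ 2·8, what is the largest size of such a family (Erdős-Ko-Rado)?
max |F| = C(402, 7) = 319404875478480

The Erdős-Ko-Rado theorem states: for n ≥ 2k, an intersecting family of k-subsets of an n-element set has size at most C(n − 1, k − 1), with equality for 'star' families {A ⊆ [n] : |A| = k, i ∈ A} (fix an element i). For n = 403, k = 8: C(402, 7) = 319404875478480.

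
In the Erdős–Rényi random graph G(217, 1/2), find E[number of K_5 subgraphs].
E[# K_5] = C(217, 5) · (1/2)^C(5, 2) = 3827930778 / 2^10 = 1913965389/512 ≈ 3738213.650391

For each 5-subset S of vertices (there are C(217, 5) = 3827930778 such S), let X_S = 1 if S induces a K_5 (all C(5, 2) = 10 edges present). Then P(X_S = 1) = (1/2)^10 = 1/1024. By linearity of expectation, E[# K_5] = C(217, 5) · (1/2)^10 = 3827930778 / 1024 = 1913965389/512 ≈ 3738213.650391.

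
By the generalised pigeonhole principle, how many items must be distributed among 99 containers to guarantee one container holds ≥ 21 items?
n = (21 − 1)·99 + 1 = 1981

By the generalised pigeonhole principle, to guarantee some box contains ≥ r objects we need more than (r − 1) · k objects total. Threshold: n = (r − 1) · k + 1. With r = 21 and k = 99: n = 20 · 99 + 1 = 1980 + 1 = 1981. For n = 1980 = 20 · 99, we can put exactly 20 objects in every box, avoiding 21 in any single one — so 1981 is tight.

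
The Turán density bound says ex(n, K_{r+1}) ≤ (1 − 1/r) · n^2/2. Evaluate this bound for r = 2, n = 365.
Turán density bound = (1/2) · 365^2/2 = 133225/4 ≈ 33306.25

Turán's theorem: ex(n, K_{r+1}) is achieved by the complete r-partite Turán graph T(n, r) with parts as balanced as possible, and is at most (1 − 1/r) · n^2/2. For r = 2, n = 365: the density bound is (1/2) · 133225/2 = 133225/4 ≈ 33306.25. The integer-valued extremum is e(T(365, 2)) = 33306, which is strictly less than the density bound 133225/4 since 2 ∤ 365 (the parts of T(365, 2) cannot all be equal).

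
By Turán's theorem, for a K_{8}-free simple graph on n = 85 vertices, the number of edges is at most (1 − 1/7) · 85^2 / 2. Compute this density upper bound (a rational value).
Turán density bound = (6/7) · 85^2/2 = 21675/7 ≈ 3096.4286

Turán's theorem: ex(n, K_{r+1}) is achieved by the complete r-partite Turán graph T(n, r) with parts as balanced as possible, and is at most (1 − 1/r) · n^2/2. For r = 7, n = 85: the density bound is (6/7) · 7225/2 = 21675/7 ≈ 3096.4286. The integer-valued extremum is e(T(85, 7)) = 3096, which is strictly less than the density bound 21675/7 since 7 ∤ 85 (the parts of T(85, 7) cannot all be equal).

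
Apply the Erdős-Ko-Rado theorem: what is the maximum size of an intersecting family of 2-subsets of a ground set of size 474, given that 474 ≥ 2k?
max |F| = C(473, 1) = 473

Erdős-Ko-Rado (1961): when n ≥ 2k, max |F| = C(n−1, k−1). The bound is attained by the star {A : i ∈ A} for any fixed i ∈ [n]. Here C(474−1, 2−1) = C(473, 1) = 473.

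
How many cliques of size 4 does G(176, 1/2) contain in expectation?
E[# K_4] = C(176, 4) · (1/2)^C(4, 2) = 38630900 / 2^6 = 9657725/16 = 603607.8125

For each 4-subset S of vertices (there are C(176, 4) = 38630900 such S), let X_S = 1 if S induces a K_4 (all C(4, 2) = 6 edges present). Then P(X_S = 1) = (1/2)^6 = 1/64. By linearity of expectation, E[# K_4] = C(176, 4) · (1/2)^6 = 38630900 / 64 = 9657725/16 = 603607.8125.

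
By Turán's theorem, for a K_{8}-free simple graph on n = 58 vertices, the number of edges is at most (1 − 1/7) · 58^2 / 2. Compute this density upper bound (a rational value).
Turán density bound = (6/7) · 58^2/2 = 10092/7 ≈ 1441.7143

Turán's theorem: ex(n, K_{r+1}) is achieved by the complete r-partite Turán graph T(n, r) with parts as balanced as possible, and is at most (1 − 1/r) · n^2/2. For r = 7, n = 58: the density bound is (6/7) · 3364/2 = 10092/7 ≈ 1441.7143. The integer-valued extremum is e(T(58, 7)) = 1441, which is strictly less than the density bound 10092/7 since 7 ∤ 58 (the parts of T(58, 7) cannot all be equal).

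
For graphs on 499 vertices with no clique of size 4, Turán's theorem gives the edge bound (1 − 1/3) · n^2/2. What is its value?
Turán density bound = (2/3) · 499^2/2 = 249001/3 ≈ 83000.3333

Turán's theorem: ex(n, K_{r+1}) is achieved by the complete r-partite Turán graph T(n, r) with parts as balanced as possible, and is at most (1 − 1/r) · n^2/2. For r = 3, n = 499: the density bound is (2/3) · 249001/2 = 249001/3 ≈ 83000.3333. The integer-valued extremum is e(T(499, 3)) = 83000, which is strictly less than the density bound 249001/3 since 3 ∤ 499 (the parts of T(499, 3) cannot all be equal).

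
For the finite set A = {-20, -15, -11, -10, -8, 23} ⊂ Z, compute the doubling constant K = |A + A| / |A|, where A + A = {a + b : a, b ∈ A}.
K = |A + A| / |A| = 20/6 = 10/3

Enumerate A + A = {a + b : a, b ∈ A}. With |A| = 6, there are |A|^2 = 36 ordered sum pairs; collecting distinct values, A + A = {-40, -35, -31, -30, -28, -26, -25, -23, -22, -21, -20, -19, -18, -16, 3, 8, 12, 13, 15, 46}, so |A + A| = 20. Thus K = 20/6 = 10/3. For comparison, the minimum possible |A + A| over all 6-element sets is 2·6 − 1 = 11 (so min K = 11/6), attained only by arithmetic progressions.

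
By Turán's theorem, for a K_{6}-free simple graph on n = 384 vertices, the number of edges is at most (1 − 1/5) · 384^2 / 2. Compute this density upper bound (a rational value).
Turán density bound = (4/5) · 384^2/2 = 294912/5 ≈ 58982.4

Turán's theorem: ex(n, K_{r+1}) is achieved by the complete r-partite Turán graph T(n, r) with parts as balanced as possible, and is at most (1 − 1/r) · n^2/2. For r = 5, n = 384: the density bound is (4/5) · 147456/2 = 294912/5 ≈ 58982.4. The integer-valued extremum is e(T(384, 5)) = 58982, which is strictly less than the density bound 294912/5 since 5 ∤ 384 (the parts of T(384, 5) cannot all be equal).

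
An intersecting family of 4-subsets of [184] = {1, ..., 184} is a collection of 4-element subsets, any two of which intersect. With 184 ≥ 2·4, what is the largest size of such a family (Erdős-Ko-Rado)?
max |F| = C(183, 3) = 1004731

The Erdős-Ko-Rado theorem states: for n ≥ 2k, an intersecting family of k-subsets of an n-element set has size at most C(n − 1, k − 1), with equality for 'star' families {A ⊆ [n] : |A| = k, i ∈ A} (fix an element i). For n = 184, k = 4: C(183, 3) = 1004731.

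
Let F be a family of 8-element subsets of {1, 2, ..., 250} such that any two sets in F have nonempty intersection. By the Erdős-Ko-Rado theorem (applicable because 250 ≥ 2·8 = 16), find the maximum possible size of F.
max |F| = C(249, 7) = 10814706462924

Erdős-Ko-Rado (1961): when n ≥ 2k, max |F| = C(n−1, k−1). The bound is attained by the star {A : i ∈ A} for any fixed i ∈ [n]. Here C(250−1, 8−1) = C(249, 7) = 10814706462924.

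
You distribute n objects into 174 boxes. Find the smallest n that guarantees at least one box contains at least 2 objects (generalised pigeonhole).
n = (2 − 1)·174 + 1 = 175

By the generalised pigeonhole principle, to guarantee some box contains ≥ r objects we need more than (r − 1) · k objects total. Threshold: n = (r − 1) · k + 1. With r = 2 and k = 174: n = 1 · 174 + 1 = 174 + 1 = 175. For n = 174 = 1 · 174, we can put exactly 1 objects in every box, avoiding 2 in any single one — so 175 is tight.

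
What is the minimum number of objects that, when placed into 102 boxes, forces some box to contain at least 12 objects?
n = (12 − 1)·102 + 1 = 1123

By the generalised pigeonhole principle, to guarantee some box contains ≥ r objects we need more than (r − 1) · k objects total. Threshold: n = (r − 1) · k + 1. With r = 12 and k = 102: n = 11 · 102 + 1 = 1122 + 1 = 1123. For n = 1122 = 11 · 102, we can put exactly 11 objects in every box, avoiding 12 in any single one — so 1123 is tight.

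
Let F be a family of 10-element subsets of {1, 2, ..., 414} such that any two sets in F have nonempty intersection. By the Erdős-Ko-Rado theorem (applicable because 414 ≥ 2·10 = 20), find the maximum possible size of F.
max |F| = C(413, 9) = 882406808776026765

The Erdős-Ko-Rado theorem states: for n ≥ 2k, an intersecting family of k-subsets of an n-element set has size at most C(n − 1, k − 1), with equality for 'star' families {A ⊆ [n] : |A| = k, i ∈ A} (fix an element i). For n = 414, k = 10: C(413, 9) = 882406808776026765.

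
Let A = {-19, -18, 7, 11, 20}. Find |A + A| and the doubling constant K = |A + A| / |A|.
K = |A + A| / |A| = 15/5 = 3

Enumerate A + A = {a + b : a, b ∈ A}. With |A| = 5, there are |A|^2 = 25 ordered sum pairs; collecting distinct values, A + A = {-38, -37, -36, -12, -11, -8, -7, 1, 2, 14, 18, 22, 27, 31, 40}, so |A + A| = 15. Thus K = 15/5 = 3. For comparison, the minimum possible |A + A| over all 5-element sets is 2·5 − 1 = 9 (so min K = 9/5), attained only by arithmetic progressions.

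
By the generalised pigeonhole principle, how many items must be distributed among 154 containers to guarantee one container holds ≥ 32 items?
n = (32 − 1)·154 + 1 = 4775

By the generalised pigeonhole principle, to guarantee some box contains ≥ r objects we need more than (r − 1) · k objects total. Threshold: n = (r − 1) · k + 1. With r = 32 and k = 154: n = 31 · 154 + 1 = 4774 + 1 = 4775. For n = 4774 = 31 · 154, we can put exactly 31 objects in every box, avoiding 32 in any single one — so 4775 is tight.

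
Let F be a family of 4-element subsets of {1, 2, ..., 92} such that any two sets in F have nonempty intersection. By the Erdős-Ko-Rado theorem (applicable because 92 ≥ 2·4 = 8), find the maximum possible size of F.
max |F| = C(91, 3) = 121485

The Erdős-Ko-Rado theorem states: for n ≥ 2k, an intersecting family of k-subsets of an n-element set has size at most C(n − 1, k − 1), with equality for 'star' families {A ⊆ [n] : |A| = k, i ∈ A} (fix an element i). For n = 92, k = 4: C(91, 3) = 121485.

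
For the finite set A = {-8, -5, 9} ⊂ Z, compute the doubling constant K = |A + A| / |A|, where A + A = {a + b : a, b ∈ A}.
K = |A + A| / |A| = 6/3 = 2

Enumerate A + A = {a + b : a, b ∈ A}. With |A| = 3, there are |A|^2 = 9 ordered sum pairs; collecting distinct values, A + A = {-16, -13, -10, 1, 4, 18}, so |A + A| = 6. Thus K = 6/3 = 2. For comparison, the minimum possible |A + A| over all 3-element sets is 2·3 − 1 = 5 (so min K = 5/3), attained only by arithmetic progressions.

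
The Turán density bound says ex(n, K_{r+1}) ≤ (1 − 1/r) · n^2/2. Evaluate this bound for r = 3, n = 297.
Turán density bound = (2/3) · 297^2/2 = 29403

Turán's theorem: ex(n, K_{r+1}) is achieved by the complete r-partite Turán graph T(n, r) with parts as balanced as possible, and is at most (1 − 1/r) · n^2/2. For r = 3, n = 297: the density bound is (2/3) · 88209/2 = 29403. Since 3 ∣ 297, the Turán graph T(297, 3) has parts of equal size 99, and its edge count e(T(297, 3)) = 29403 attains the density bound exactly.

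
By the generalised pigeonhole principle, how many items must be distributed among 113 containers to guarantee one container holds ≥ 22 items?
n = (22 − 1)·113 + 1 = 2374

By the generalised pigeonhole principle, to guarantee some box contains ≥ r objects we need more than (r − 1) · k objects total. Threshold: n = (r − 1) · k + 1. With r = 22 and k = 113: n = 21 · 113 + 1 = 2373 + 1 = 2374. For n = 2373 = 21 · 113, we can put exactly 21 objects in every box, avoiding 22 in any single one — so 2374 is tight.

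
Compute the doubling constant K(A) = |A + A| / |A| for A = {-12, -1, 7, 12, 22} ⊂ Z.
K = |A + A| / |A| = 15/5 = 3

Enumerate A + A = {a + b : a, b ∈ A}. With |A| = 5, there are |A|^2 = 25 ordered sum pairs; collecting distinct values, A + A = {-24, -13, -5, -2, 0, 6, 10, 11, 14, 19, 21, 24, 29, 34, 44}, so |A + A| = 15. Thus K = 15/5 = 3. For comparison, the minimum possible |A + A| over all 5-element sets is 2·5 − 1 = 9 (so min K = 9/5), attained only by arithmetic progressions.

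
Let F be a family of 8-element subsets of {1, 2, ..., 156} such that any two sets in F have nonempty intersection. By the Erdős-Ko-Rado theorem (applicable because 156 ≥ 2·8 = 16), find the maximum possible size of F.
max |F| = C(155, 7) = 371716103550

The Erdős-Ko-Rado theorem states: for n ≥ 2k, an intersecting family of k-subsets of an n-element set has size at most C(n − 1, k − 1), with equality for 'star' families {A ⊆ [n] : |A| = k, i ∈ A} (fix an element i). For n = 156, k = 8: C(155, 7) = 371716103550.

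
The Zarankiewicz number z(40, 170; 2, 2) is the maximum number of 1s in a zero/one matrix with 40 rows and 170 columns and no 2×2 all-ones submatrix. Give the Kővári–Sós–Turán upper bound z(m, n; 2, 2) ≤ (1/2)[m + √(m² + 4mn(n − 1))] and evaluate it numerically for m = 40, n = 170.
z(40, 170; 2, 2) ≤ (1/2)[40 + √(40² + 4·40·170·169)] = (1/2)[40 + √4598400] = 1092.194

Kővári–Sós–Turán: let r_1, ..., r_40 be the row sums and z = Σ r_i the total number of 1s. Each pair of columns can share at most one row with both entries 1 (else a 2×2 all-ones block appears), so Σ_i C(r_i, 2) ≤ C(170, 2) = 14365. By convexity Σ_i C(r_i, 2) ≥ 40·C(z/40, 2) = z(z − 40)/(2·40), giving z² − 40z − 40·170·169 ≤ 0 and hence z ≤ (1/2)[40 + √(1600 + 4·1149200)] = (1/2)[40 + √4598400] ≈ (1/2)(40 + 2144.388) = 1092.194.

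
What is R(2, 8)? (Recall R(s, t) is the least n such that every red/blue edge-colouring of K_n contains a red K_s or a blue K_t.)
R(2, 8) = 8

R(2, k) = k for all k ≥ 2: in a 2-colouring of K_k, either some edge is red (a red K_2) or all edges are blue (a blue K_k). And K_{7} coloured all-blue has no blue K_8, so R(2, 8) > 7. Hence R(2, 8) = 8.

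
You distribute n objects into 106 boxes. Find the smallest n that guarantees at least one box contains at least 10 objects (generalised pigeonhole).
n = (10 − 1)·106 + 1 = 955

By the generalised pigeonhole principle, to guarantee some box contains ≥ r objects we need more than (r − 1) · k objects total. Threshold: n = (r − 1) · k + 1. With r = 10 and k = 106: n = 9 · 106 + 1 = 954 + 1 = 955. For n = 954 = 9 · 106, we can put exactly 9 objects in every box, avoiding 10 in any single one — so 955 is tight.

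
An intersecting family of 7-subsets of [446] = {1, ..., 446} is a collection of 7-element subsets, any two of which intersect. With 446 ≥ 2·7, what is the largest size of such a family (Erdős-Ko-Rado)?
max |F| = C(445, 6) = 10426240684860

Erdős-Ko-Rado (1961): when n ≥ 2k, max |F| = C(n−1, k−1). The bound is attained by the star {A : i ∈ A} for any fixed i ∈ [n]. Here C(446−1, 7−1) = C(445, 6) = 10426240684860.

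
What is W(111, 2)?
W(111, 2) = 111 + 1 = 112

A 2-term AP is any pair of integers, so a monochromatic 2-AP exists iff some colour is used at least twice. With 111 colours, the colouring i ↦ i on {1, ..., 111} uses each colour once, avoiding any monochromatic pair, so W(111, 2) > 111. For {1, ..., 112}, pigeonhole forces two integers of the same colour, which form a monochromatic 2-AP. Hence W(111, 2) = 112.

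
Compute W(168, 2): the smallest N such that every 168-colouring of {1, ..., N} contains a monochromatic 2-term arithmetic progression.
W(168, 2) = 168 + 1 = 169

A 2-term AP is any pair of integers, so a monochromatic 2-AP exists iff some colour is used at least twice. With 168 colours, the colouring i ↦ i on {1, ..., 168} uses each colour once, avoiding any monochromatic pair, so W(168, 2) > 168. For {1, ..., 169}, pigeonhole forces two integers of the same colour, which form a monochromatic 2-AP. Hence W(168, 2) = 169.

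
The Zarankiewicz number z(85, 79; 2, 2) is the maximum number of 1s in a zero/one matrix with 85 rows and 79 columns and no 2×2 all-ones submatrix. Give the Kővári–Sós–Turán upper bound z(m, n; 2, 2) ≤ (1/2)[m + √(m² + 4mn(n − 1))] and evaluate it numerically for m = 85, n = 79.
z(85, 79; 2, 2) ≤ (1/2)[85 + √(85² + 4·85·79·78)] = (1/2)[85 + √2102305] = 767.4664

Kővári–Sós–Turán: let r_1, ..., r_85 be the row sums and z = Σ r_i the total number of 1s. Each pair of columns can share at most one row with both entries 1 (else a 2×2 all-ones block appears), so Σ_i C(r_i, 2) ≤ C(79, 2) = 3081. By convexity Σ_i C(r_i, 2) ≥ 85·C(z/85, 2) = z(z − 85)/(2·85), giving z² − 85z − 85·79·78 ≤ 0 and hence z ≤ (1/2)[85 + √(7225 + 4·523770)] = (1/2)[85 + √2102305] ≈ (1/2)(85 + 1449.9328) = 767.4664.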